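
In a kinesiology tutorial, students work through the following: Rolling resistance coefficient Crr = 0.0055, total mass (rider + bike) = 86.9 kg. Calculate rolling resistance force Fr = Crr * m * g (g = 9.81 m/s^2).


Fr = Crr * m * g
= 0.0055 * 86.9 * 9.81
= 4.689 N

4.689 N


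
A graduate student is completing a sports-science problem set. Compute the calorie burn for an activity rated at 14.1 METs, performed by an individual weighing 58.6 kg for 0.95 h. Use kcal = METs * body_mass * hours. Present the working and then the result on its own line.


Product of METs and mass = 14.1 * 58.6 = 826.26
Total kcal = 826.26 * 0.95 = 784.95 kcal

784.95 kcal


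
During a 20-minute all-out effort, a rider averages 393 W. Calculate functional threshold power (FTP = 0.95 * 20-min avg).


FTP = 0.95 * 393
= 373.35 W

373.35 W


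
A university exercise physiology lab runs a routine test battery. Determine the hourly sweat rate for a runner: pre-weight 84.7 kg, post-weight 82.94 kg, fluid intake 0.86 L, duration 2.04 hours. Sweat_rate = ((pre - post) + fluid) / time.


Mass lost = 84.7 - 82.94 = 1.76 kg
Add fluid consumed: 1.76 + 0.86 = 2.62 L total sweat
Sweat rate = 2.62 / 2.04 = 1.284 L/h

1.284 L/h


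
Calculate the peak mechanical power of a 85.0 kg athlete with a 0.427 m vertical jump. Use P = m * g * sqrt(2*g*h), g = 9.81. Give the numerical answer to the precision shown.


First, sqrt(2gh) = sqrt(2 * 9.81 * 0.427)
= sqrt(8.37774) = 2.894433 m/s
Power = 85.0 * 9.81 * 2.894433 = 2413.52 W

2413.52 W


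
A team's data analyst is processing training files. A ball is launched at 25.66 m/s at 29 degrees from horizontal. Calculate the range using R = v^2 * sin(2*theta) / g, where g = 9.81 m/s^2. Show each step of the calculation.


sin(2 * 29) = sin(58) = 0.848048
v^2 = 25.66^2 = 658.4356
R = 658.4356 * 0.848048 / 9.81
= 56.92 m

56.92 m


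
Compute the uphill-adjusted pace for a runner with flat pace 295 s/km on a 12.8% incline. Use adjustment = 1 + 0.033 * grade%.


Adjustment factor = 1 + 0.033 * 12.8 = 1.4224
Grade-adjusted pace = 295 * 1.4224 = 419.61 s/km

419.61 s/km


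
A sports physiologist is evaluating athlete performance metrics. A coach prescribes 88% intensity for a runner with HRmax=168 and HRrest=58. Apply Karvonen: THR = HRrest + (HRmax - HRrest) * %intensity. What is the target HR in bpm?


Heart rate reserve = 168 - 58 = 110
Intensity fraction = 88 / 100 = 0.88
THR = 58 + 110 * 0.88 = 154.8 bpm

154.8 bpm


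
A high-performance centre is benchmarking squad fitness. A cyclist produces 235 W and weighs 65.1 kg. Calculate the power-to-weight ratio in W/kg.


P/W = power / mass
= 235 / 65.1
= 3.61 W/kg

3.61 W/kg


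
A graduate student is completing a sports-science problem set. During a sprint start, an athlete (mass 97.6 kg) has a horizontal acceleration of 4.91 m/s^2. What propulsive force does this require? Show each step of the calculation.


Propulsive force = mass * acceleration
= 97.6 kg * 4.91 m/s^2
= 479.22 N

479.22 N


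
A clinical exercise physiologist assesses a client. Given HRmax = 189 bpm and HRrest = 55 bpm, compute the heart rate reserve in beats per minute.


Heart rate reserve = maximum HR minus resting HR
HRR = 189 - 55 = 134 bpm

134 bpm


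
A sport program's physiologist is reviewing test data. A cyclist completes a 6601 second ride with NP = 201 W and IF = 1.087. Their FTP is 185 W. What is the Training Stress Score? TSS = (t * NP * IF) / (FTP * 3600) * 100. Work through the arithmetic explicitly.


t * NP * IF = 6601 * 201 * 1.087 = 1442232.687
FTP * 3600 = 666000
TSS = (1442232.687 / 666000) * 100 = 216.55

216.55 TSS


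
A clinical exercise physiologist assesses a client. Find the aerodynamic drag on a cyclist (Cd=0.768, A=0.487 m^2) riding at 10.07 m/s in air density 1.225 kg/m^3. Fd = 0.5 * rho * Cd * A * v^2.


Fd = 0.5 * 1.225 * 0.768 * 0.487 * 10.07^2
= 0.5 * 1.225 * 0.768 * 0.487 * 101.4049
= 23.23 N

23.23 N


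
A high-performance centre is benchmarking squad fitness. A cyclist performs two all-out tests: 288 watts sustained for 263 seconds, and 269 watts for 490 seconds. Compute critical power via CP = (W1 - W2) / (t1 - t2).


W1 = P1 * t1 = 288 * 263 = 75744 J
W2 = P2 * t2 = 269 * 490 = 131810 J
CP = (75744 - 131810) / (263 - 490)
= 246.99 W

246.99 W


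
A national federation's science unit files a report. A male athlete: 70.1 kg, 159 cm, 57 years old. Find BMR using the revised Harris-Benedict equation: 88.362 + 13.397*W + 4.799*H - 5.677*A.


Intercept = 88.362
Weight contribution = 13.397 * 70.1 = 939.1297
Height contribution = 4.799 * 159 = 763.041
Age contribution = 5.677 * 57 = 323.589
BMR = 88.362 + 939.1297 + 763.041 - 323.589
= 1466.94 kcal/day

1466.94 kcal/day


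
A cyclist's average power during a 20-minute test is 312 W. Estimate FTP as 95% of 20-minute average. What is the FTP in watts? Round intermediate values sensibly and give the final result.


FTP = 20-min power * 0.95
= 312 * 0.95
= 296.4 W

296.4 W


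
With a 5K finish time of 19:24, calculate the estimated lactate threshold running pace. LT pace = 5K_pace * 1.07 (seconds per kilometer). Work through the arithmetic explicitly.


Race duration = 1164 s for 5 km
Average pace = 1164 / 5 = 232.8 s/km
LT pace = 232.8 * 1.07
= 249.1 s/km

249.1 s/km


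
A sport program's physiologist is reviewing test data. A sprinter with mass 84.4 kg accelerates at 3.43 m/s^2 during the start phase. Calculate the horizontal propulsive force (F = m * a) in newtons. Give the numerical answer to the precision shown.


F = m * a
= 84.4 * 3.43
= 289.49 N

289.49 N


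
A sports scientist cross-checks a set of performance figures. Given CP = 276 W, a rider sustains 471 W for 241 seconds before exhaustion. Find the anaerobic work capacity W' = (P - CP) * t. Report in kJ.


Excess power = 471 - 276 = 195 W
Work above CP = 195 * 241 = 46995 J
W' = 46.995 kJ

46.995 kJ


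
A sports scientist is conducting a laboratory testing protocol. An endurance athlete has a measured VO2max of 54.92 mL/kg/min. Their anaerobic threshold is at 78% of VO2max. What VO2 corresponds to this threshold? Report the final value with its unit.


Anaerobic threshold VO2 = VO2max * 78%
= 54.92 * 0.78
= 42.84 mL/kg/min

42.84 mL/kg/min


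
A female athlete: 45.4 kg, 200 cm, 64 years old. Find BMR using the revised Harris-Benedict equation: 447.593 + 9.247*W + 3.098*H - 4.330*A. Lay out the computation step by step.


Intercept = 447.593
Weight contribution = 9.247 * 45.4 = 419.8138
Height contribution = 3.098 * 200 = 619.6
Age contribution = 4.33 * 64 = 277.12
BMR = 447.593 + 419.8138 + 619.6 - 277.12
= 1209.89 kcal/day

1209.89 kcal/day


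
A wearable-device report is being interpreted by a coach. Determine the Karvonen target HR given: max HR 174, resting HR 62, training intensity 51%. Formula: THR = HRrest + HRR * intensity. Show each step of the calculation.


HRR = HRmax - HRrest = 174 - 62 = 112
THR = 62 + 112 * 0.51
= 119.12 bpm

119.12 bpm


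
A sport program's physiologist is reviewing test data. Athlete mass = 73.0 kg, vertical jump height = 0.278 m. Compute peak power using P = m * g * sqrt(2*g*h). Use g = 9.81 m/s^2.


sqrt(2 * 9.81 * 0.278) = sqrt(5.45436) = 2.335457 m/s
P = 73.0 * 9.81 * 2.335457
= 1672.49 W

1672.49 W


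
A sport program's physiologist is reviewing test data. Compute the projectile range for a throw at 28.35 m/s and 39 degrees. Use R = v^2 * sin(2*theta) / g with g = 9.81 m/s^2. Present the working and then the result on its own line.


Two times the angle = 78 degrees
sin(78) = 0.978148
R = 803.7225 * 0.978148 / 9.81 = 80.139 m

80.139 m


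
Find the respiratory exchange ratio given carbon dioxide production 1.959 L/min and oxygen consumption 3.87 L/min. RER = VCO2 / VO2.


VCO2 = 1.959 L/min
VO2 = 3.87 L/min
RER = 1.959 / 3.87 = 0.5062

0.5062


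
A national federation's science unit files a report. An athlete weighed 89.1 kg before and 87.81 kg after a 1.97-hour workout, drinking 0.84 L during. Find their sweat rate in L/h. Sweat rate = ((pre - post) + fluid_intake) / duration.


Body mass change = 1.29 kg
Total sweat loss = 1.29 + 0.84 = 2.13 L
Rate = 2.13 / 1.97 = 1.081 L/h

1.081 L/h


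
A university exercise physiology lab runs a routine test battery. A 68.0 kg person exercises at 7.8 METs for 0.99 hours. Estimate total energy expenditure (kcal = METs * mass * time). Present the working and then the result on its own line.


Energy = METs * mass(kg) * time(h)
= 7.8 * 68.0 * 0.99
= 525.1 kcal

525.1 kcal


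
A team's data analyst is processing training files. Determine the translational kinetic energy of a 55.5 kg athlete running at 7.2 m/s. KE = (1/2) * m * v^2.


KE = 0.5 * m * v^2
= 0.5 * 55.5 * 7.2^2
= 0.5 * 55.5 * 51.84
= 1438.56 J

1438.56 J


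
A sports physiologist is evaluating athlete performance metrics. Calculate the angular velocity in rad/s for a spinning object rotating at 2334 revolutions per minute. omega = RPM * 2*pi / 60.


omega = RPM * 2*pi / 60
= 2334 * 6.28318531 / 60
= 244.416 rad/s

244.416 rad/s


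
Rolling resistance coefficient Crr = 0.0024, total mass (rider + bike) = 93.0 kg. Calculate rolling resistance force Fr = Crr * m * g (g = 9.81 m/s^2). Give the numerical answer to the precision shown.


Fr = Crr * m * g
= 0.0024 * 93.0 * 9.81
= 2.19 N

2.19 N


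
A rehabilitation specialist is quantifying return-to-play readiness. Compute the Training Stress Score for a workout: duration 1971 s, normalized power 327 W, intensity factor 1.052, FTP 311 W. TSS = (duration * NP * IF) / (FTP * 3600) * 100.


Product = 1971 * 327 * 1.052 = 678031.884
Base = 311 * 3600 = 1119600
TSS = 678031.884 / 1119600 * 100 = 60.56

60.56 TSS


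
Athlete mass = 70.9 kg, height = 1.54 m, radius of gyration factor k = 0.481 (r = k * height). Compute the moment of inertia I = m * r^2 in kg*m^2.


r = k * height = 0.481 * 1.54 = 0.74074 m
r^2 = 0.74074^2 = 0.548696
I = 70.9 * 0.548696 = 38.903 kg*m^2

38.903 kg*m^2


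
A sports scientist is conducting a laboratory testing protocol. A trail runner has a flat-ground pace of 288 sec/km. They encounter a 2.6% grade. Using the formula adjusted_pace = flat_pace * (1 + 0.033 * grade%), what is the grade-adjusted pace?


Grade factor = 1 + 0.033 * 2.6 = 1.0858
Adjusted = 288 * 1.0858 = 312.71 sec/km

312.71 s/km


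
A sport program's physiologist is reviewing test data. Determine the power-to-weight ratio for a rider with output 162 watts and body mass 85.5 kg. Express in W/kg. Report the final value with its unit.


P/W = 162 / 85.5 = 1.895 W/kg

1.895 W/kg


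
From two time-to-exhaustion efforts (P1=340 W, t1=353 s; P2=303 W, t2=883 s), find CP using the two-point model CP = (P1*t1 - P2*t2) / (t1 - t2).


Work in trial 1 = 120020 J
Work in trial 2 = 267549 J
Delta work = -147529 J
Delta time = -530 s
CP = -147529 / -530 = 278.36 W

278.36 W


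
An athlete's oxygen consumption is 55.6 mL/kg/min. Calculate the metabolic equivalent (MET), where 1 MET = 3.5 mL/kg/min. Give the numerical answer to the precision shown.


MET = VO2 / 3.5
= 55.6 / 3.5
= 15.89 METs

15.89 METs


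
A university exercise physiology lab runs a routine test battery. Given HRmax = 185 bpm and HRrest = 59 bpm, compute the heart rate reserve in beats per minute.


Heart rate reserve = maximum HR minus resting HR
HRR = 185 - 59 = 126 bpm

126 bpm


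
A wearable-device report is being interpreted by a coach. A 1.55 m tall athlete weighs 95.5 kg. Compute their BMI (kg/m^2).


height^2 = 2.4025 m^2
BMI = 95.5 / 2.4025 = 39.75 kg/m^2

39.75 kg/m^2


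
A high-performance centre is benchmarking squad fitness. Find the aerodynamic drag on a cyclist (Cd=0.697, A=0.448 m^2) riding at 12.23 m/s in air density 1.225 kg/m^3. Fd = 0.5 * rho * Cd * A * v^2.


Fd = 0.5 * 1.225 * 0.697 * 0.448 * 12.23^2
= 0.5 * 1.225 * 0.697 * 0.448 * 149.5729
= 28.607 N

28.607 N


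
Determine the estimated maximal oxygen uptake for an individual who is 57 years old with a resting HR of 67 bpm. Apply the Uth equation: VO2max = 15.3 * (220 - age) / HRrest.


HRmax = 220 - 57 = 163
VO2max = 15.3 * (163 / 67)
= 15.3 * 2.4328
= 37.22 mL/kg/min

37.22 mL/kg/min


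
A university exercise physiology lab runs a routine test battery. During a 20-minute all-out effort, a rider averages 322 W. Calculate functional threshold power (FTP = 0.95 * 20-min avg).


FTP = 0.95 * 322
= 305.9 W

305.9 W


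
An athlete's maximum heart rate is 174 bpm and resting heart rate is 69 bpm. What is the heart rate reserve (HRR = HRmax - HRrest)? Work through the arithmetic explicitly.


HRR = HRmax - HRrest
= 174 - 69
= 105 bpm

105 bpm


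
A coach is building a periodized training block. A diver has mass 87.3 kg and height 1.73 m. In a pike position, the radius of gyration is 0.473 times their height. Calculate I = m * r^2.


r = 0.473 * 1.73 = 0.81829 m
I = m * r^2 = 87.3 * 0.669599 = 58.456 kg*m^2

58.456 kg*m^2


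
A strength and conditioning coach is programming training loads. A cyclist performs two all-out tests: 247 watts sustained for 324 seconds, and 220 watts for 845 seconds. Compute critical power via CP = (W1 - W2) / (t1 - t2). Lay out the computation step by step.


W1 = P1 * t1 = 247 * 324 = 80028 J
W2 = P2 * t2 = 220 * 845 = 185900 J
CP = (80028 - 185900) / (324 - 845)
= 203.21 W

203.21 W


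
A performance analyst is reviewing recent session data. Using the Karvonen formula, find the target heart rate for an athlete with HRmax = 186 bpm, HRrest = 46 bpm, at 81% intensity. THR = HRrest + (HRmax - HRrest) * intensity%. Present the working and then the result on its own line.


HRR = 186 - 46 = 140
THR = 46 + 140 * 0.81
= 46 + 113.4
= 159.4 bpm

159.4 bpm


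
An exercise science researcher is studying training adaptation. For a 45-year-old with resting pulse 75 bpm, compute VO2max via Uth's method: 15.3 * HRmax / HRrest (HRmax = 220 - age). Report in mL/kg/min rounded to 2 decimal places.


Step 1: HRmax = 220 - 45 = 175 bpm
Step 2: Ratio = 175 / 75 = 2.3333
Step 3: VO2max = 15.3 * 2.3333 = 35.7 mL/kg/min

35.7 mL/kg/min


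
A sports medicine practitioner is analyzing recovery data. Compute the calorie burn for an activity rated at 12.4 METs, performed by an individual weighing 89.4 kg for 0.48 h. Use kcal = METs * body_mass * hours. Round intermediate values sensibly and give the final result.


Product of METs and mass = 12.4 * 89.4 = 1108.56
Total kcal = 1108.56 * 0.48 = 532.11 kcal

532.11 kcal


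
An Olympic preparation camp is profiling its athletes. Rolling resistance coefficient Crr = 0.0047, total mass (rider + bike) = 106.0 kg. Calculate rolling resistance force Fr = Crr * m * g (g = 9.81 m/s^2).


Fr = Crr * m * g
= 0.0047 * 106.0 * 9.81
= 4.887 N

4.887 N


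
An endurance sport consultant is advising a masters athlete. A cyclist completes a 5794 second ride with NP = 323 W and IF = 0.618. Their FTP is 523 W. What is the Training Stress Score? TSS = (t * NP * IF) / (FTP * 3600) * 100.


t * NP * IF = 5794 * 323 * 0.618 = 1156563.516
FTP * 3600 = 1882800
TSS = (1156563.516 / 1882800) * 100 = 61.43

61.43 TSS


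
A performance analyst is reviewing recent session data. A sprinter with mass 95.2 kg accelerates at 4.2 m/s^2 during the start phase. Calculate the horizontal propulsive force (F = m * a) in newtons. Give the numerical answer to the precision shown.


F = m * a
= 95.2 * 4.2
= 399.84 N

399.84 N


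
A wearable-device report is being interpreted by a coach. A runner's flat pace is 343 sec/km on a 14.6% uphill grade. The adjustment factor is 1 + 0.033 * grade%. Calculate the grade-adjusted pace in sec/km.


Factor = 1 + 0.033 * 14.6 = 1.4818
Adjusted pace = 343 * 1.4818
= 508.26 sec/km

508.26 s/km


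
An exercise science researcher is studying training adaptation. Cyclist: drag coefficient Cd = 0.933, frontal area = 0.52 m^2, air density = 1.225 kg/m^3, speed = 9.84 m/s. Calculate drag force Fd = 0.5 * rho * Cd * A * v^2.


v^2 = 9.84^2 = 96.8256
Fd = 0.5 * 1.225 * 0.933 * 0.52 * 96.8256
= 28.773 N

28.773 N


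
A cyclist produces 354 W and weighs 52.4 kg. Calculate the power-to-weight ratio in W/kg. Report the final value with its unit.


P/W = power / mass
= 354 / 52.4
= 6.756 W/kg

6.756 W/kg


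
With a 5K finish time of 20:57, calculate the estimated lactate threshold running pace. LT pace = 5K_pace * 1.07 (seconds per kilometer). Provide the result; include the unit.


Race duration = 1257 s for 5 km
Average pace = 1257 / 5 = 251.4 s/km
LT pace = 251.4 * 1.07
= 269.0 s/km

269.0 s/km


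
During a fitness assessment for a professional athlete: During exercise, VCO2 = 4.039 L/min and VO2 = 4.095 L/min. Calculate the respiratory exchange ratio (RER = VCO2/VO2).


RER = VCO2 / VO2
= 4.039 / 4.095
= 0.9863

0.9863


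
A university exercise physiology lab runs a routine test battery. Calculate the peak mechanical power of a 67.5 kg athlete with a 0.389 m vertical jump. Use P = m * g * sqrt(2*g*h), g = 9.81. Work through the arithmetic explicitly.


First, sqrt(2gh) = sqrt(2 * 9.81 * 0.389)
= sqrt(7.63218) = 2.76264 m/s
Power = 67.5 * 9.81 * 2.76264 = 1829.35 W

1829.35 W


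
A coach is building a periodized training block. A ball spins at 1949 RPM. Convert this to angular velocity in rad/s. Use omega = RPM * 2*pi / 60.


omega = 1949 * 2 * pi / 60
= 1949 * 6.28318531 / 60
= 12245.928 / 60
= 204.099 rad/s

204.099 rad/s


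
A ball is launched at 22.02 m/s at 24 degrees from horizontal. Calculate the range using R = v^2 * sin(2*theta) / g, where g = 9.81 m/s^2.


sin(2 * 24) = sin(48) = 0.743145
v^2 = 22.02^2 = 484.8804
R = 484.8804 * 0.743145 / 9.81
= 36.732 m

36.732 m


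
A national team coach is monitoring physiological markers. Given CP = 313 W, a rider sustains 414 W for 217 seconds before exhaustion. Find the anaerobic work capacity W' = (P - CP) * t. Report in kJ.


Excess power = 414 - 313 = 101 W
Work above CP = 101 * 217 = 21917 J
W' = 21.917 kJ

21.917 kJ


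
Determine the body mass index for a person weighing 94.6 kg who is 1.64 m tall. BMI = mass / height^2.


BMI = mass / height^2
= 94.6 / 1.64^2
= 94.6 / 2.6896
= 35.17 kg/m^2

35.17 kg/m^2


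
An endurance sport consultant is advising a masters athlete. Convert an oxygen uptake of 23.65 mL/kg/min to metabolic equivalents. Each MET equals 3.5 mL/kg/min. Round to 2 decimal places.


One MET = 3.5 mL/kg/min
Number of METs = 23.65 / 3.5
= 6.76 METs

6.76 METs


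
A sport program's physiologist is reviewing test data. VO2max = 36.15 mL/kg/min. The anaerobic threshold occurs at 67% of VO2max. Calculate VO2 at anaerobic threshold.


AT fraction = 67 / 100 = 0.67
AT VO2 = 36.15 * 0.67
= 24.22 mL/kg/min

24.22 mL/kg/min


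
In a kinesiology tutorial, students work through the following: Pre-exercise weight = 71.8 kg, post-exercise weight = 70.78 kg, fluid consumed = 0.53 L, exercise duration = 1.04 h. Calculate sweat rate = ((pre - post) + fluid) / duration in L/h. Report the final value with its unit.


Weight loss = 71.8 - 70.78 = 1.02 kg (approx L)
Total sweat = 1.02 + 0.53 = 1.55 L
Sweat rate = 1.55 / 1.04 = 1.49 L/h

1.49 L/h


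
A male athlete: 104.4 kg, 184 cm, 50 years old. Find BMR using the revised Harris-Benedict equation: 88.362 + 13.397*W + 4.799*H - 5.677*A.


Intercept = 88.362
Weight contribution = 13.397 * 104.4 = 1398.6468
Height contribution = 4.799 * 184 = 883.016
Age contribution = 5.677 * 50 = 283.85
BMR = 88.362 + 1398.6468 + 883.016 - 283.85
= 2086.17 kcal/day

2086.17 kcal/day


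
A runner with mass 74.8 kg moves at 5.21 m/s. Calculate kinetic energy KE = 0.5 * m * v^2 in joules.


v^2 = 5.21^2 = 27.1441
KE = 0.5 * 74.8 * 27.1441
= 1015.19 J

1015.19 J


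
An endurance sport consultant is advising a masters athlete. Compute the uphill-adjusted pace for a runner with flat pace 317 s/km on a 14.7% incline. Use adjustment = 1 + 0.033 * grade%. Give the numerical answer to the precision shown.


Adjustment factor = 1 + 0.033 * 14.7 = 1.4851
Grade-adjusted pace = 317 * 1.4851 = 470.78 s/km

470.78 s/km


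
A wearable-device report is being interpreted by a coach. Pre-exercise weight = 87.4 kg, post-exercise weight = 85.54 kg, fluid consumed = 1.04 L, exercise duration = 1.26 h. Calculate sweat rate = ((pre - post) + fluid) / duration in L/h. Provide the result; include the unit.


Weight loss = 87.4 - 85.54 = 1.86 kg (approx L)
Total sweat = 1.86 + 1.04 = 2.9 L
Sweat rate = 2.9 / 1.26 = 2.302 L/h

2.302 L/h


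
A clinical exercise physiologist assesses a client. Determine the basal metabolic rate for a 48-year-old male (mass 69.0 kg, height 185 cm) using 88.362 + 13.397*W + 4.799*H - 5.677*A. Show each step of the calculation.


BMR = 88.362 + 13.397*69.0 + 4.799*185 - 5.677*48
= 1628.07 kcal/day

1628.07 kcal/day


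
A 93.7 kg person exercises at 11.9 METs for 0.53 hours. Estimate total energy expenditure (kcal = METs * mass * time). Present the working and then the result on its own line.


Energy = METs * mass(kg) * time(h)
= 11.9 * 93.7 * 0.53
= 590.97 kcal

590.97 kcal


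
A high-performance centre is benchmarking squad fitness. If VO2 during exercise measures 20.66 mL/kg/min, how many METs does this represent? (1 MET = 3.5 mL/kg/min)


METs = VO2 / 3.5 = 20.66 / 3.5 = 5.9

5.9 METs


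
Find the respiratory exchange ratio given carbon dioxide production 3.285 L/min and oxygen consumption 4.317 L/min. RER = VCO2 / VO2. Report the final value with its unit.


VCO2 = 3.285 L/min
VO2 = 4.317 L/min
RER = 3.285 / 4.317 = 0.7609

0.7609


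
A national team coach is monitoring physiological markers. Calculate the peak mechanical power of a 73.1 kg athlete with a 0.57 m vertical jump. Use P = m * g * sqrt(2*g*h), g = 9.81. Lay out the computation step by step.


First, sqrt(2gh) = sqrt(2 * 9.81 * 0.57)
= sqrt(11.1834) = 3.344159 m/s
Power = 73.1 * 9.81 * 3.344159 = 2398.13 W

2398.13 W


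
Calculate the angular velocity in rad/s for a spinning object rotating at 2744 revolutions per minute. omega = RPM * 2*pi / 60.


omega = RPM * 2*pi / 60
= 2744 * 6.28318531 / 60
= 287.351 rad/s

287.351 rad/s


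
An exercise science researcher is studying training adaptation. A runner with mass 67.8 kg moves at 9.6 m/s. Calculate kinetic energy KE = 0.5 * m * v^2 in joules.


v^2 = 9.6^2 = 92.16
KE = 0.5 * 67.8 * 92.16
= 3124.22 J

3124.22 J


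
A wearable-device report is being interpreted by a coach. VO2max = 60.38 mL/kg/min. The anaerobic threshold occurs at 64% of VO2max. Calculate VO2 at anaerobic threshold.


AT fraction = 64 / 100 = 0.64
AT VO2 = 60.38 * 0.64
= 38.64 mL/kg/min

38.64 mL/kg/min


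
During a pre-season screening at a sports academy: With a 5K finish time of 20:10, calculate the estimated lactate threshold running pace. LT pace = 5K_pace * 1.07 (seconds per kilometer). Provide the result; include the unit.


Race duration = 1210 s for 5 km
Average pace = 1210 / 5 = 242.0 s/km
LT pace = 242.0 * 1.07
= 258.94 s/km

258.94 s/km


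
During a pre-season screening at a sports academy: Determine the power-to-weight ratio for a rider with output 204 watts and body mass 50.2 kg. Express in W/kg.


P/W = 204 / 50.2 = 4.064 W/kg

4.064 W/kg


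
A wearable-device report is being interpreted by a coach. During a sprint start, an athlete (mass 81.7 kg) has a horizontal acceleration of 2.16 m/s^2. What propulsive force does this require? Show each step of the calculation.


Propulsive force = mass * acceleration
= 81.7 kg * 2.16 m/s^2
= 176.47 N

176.47 N


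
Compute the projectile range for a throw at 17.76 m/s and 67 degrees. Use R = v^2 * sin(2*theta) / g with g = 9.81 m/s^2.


Two times the angle = 134 degrees
sin(134) = 0.71934
R = 315.4176 * 0.71934 / 9.81 = 23.129 m

23.129 m


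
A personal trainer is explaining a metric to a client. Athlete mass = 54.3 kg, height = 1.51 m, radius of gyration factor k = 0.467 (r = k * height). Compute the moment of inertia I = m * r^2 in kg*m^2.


r = k * height = 0.467 * 1.51 = 0.70517 m
r^2 = 0.70517^2 = 0.497265
I = 54.3 * 0.497265 = 27.001 kg*m^2

27.001 kg*m^2


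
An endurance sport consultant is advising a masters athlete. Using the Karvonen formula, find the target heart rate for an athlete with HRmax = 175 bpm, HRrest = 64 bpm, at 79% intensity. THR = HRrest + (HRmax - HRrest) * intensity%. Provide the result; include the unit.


HRR = 175 - 64 = 111
THR = 64 + 111 * 0.79
= 64 + 87.69
= 151.69 bpm

151.69 bpm


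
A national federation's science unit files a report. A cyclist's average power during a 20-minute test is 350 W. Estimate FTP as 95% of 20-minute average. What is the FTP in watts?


FTP = 20-min power * 0.95
= 350 * 0.95
= 332.5 W

332.5 W


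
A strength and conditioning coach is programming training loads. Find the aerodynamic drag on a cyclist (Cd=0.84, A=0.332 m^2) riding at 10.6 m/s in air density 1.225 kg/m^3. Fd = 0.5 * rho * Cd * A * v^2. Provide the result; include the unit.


Fd = 0.5 * 1.225 * 0.84 * 0.332 * 10.6^2
= 0.5 * 1.225 * 0.84 * 0.332 * 112.36
= 19.193 N

19.193 N


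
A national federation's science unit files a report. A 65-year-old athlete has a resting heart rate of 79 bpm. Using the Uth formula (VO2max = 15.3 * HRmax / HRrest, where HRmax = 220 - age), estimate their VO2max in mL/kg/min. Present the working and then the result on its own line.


HRmax = 220 - 65 = 155 bpm
Ratio = HRmax / HRrest = 155 / 79 = 1.962
VO2max = 15.3 * 1.962 = 30.02 mL/kg/min

30.02 mL/kg/min


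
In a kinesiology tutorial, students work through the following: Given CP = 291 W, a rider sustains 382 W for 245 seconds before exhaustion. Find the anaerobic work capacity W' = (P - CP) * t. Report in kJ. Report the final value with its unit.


Excess power = 382 - 291 = 91 W
Work above CP = 91 * 245 = 22295 J
W' = 22.295 kJ

22.295 kJ


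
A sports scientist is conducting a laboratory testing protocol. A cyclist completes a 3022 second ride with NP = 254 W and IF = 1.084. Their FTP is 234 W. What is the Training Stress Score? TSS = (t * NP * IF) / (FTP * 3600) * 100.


t * NP * IF = 3022 * 254 * 1.084 = 832065.392
FTP * 3600 = 842400
TSS = (832065.392 / 842400) * 100 = 98.77

98.77 TSS


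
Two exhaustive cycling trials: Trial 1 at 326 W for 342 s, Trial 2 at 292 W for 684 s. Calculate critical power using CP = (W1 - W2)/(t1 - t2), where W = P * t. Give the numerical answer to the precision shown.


W1 = 326 * 342 = 111492 J
W2 = 292 * 684 = 199728 J
CP = (111492 - 199728) / (342 - 684)
= -88236 / -342
= 258.0 W

258.0 W


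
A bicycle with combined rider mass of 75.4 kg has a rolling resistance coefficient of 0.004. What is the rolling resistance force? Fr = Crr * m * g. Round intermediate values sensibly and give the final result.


Fr = 0.004 * 75.4 * 9.81
= 0.3016 * 9.81
= 2.959 N

2.959 N


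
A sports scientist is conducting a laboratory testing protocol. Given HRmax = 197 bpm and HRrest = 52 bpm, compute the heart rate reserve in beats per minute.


Heart rate reserve = maximum HR minus resting HR
HRR = 197 - 52 = 145 bpm

145 bpm


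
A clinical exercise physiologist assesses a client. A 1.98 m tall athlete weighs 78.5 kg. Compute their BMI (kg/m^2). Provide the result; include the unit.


height^2 = 3.9204 m^2
BMI = 78.5 / 3.9204 = 20.02 kg/m^2

20.02 kg/m^2


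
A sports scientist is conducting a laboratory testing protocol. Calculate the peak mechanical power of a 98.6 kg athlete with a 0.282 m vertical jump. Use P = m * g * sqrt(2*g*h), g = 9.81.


First, sqrt(2gh) = sqrt(2 * 9.81 * 0.282)
= sqrt(5.53284) = 2.352199 m/s
Power = 98.6 * 9.81 * 2.352199 = 2275.2 W

2275.2 W


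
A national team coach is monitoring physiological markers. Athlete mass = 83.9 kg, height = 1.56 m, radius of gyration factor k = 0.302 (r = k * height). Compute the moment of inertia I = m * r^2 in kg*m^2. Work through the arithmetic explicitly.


r = k * height = 0.302 * 1.56 = 0.47112 m
r^2 = 0.47112^2 = 0.221954
I = 83.9 * 0.221954 = 18.622 kg*m^2

18.622 kg*m^2


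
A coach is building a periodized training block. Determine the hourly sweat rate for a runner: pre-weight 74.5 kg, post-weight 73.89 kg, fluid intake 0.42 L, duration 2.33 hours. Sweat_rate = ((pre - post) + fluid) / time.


Mass lost = 74.5 - 73.89 = 0.61 kg
Add fluid consumed: 0.61 + 0.42 = 1.03 L total sweat
Sweat rate = 1.03 / 2.33 = 0.442 L/h

0.442 L/h


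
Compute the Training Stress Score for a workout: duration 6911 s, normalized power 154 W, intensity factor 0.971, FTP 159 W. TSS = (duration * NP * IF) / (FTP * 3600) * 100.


Product = 6911 * 154 * 0.971 = 1033429.474
Base = 159 * 3600 = 572400
TSS = 1033429.474 / 572400 * 100 = 180.54

180.54 TSS


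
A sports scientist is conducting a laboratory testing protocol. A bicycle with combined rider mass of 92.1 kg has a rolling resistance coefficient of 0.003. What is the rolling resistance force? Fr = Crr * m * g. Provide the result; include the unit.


Fr = 0.003 * 92.1 * 9.81
= 0.2763 * 9.81
= 2.711 N

2.711 N


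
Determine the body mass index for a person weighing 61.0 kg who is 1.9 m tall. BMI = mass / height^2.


BMI = mass / height^2
= 61.0 / 1.9^2
= 61.0 / 3.61
= 16.9 kg/m^2

16.9 kg/m^2


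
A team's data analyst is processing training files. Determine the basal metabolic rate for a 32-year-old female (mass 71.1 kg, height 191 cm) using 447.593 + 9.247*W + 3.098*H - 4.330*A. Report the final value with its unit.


BMR = 447.593 + 9.247*71.1 + 3.098*191 - 4.330*32
= 1558.21 kcal/day

1558.21 kcal/day


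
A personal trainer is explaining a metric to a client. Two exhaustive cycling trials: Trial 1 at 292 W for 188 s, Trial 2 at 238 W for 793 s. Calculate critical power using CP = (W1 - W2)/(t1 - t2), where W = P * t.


W1 = 292 * 188 = 54896 J
W2 = 238 * 793 = 188734 J
CP = (54896 - 188734) / (188 - 793)
= -133838 / -605
= 221.22 W

221.22 W


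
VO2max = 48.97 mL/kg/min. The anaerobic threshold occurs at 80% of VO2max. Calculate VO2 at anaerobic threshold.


AT fraction = 80 / 100 = 0.8
AT VO2 = 48.97 * 0.8
= 39.18 mL/kg/min

39.18 mL/kg/min


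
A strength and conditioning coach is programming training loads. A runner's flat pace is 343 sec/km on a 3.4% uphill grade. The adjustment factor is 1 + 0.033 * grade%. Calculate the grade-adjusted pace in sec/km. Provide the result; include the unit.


Factor = 1 + 0.033 * 3.4 = 1.1122
Adjusted pace = 343 * 1.1122
= 381.48 sec/km

381.48 s/km


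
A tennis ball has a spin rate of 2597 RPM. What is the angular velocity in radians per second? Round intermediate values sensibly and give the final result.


Convert RPM to rad/s: multiply by 2*pi and divide by 60
omega = 2597 * 2 * pi / 60
= 271.957 rad/s

271.957 rad/s


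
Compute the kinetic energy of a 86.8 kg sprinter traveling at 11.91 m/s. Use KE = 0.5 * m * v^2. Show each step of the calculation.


Velocity squared = 141.8481
KE = 0.5 * 86.8 * 141.8481 = 6156.21 J

6156.21 J


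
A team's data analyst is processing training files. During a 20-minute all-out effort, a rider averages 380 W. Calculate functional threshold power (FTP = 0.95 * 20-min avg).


FTP = 0.95 * 380
= 361.0 W

361.0 W


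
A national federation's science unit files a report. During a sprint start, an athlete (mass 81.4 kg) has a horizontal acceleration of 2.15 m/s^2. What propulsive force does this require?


Propulsive force = mass * acceleration
= 81.4 kg * 2.15 m/s^2
= 175.01 N

175.01 N


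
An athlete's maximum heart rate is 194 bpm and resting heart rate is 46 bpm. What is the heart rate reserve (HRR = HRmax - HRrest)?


HRR = HRmax - HRrest
= 194 - 46
= 148 bpm

148 bpm


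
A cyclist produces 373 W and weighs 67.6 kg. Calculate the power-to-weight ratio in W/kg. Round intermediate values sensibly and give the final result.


P/W = power / mass
= 373 / 67.6
= 5.518 W/kg

5.518 W/kg


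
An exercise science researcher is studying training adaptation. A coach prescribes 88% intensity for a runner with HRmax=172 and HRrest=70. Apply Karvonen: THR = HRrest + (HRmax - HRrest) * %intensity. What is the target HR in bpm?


Heart rate reserve = 172 - 70 = 102
Intensity fraction = 88 / 100 = 0.88
THR = 70 + 102 * 0.88 = 159.76 bpm

159.76 bpm


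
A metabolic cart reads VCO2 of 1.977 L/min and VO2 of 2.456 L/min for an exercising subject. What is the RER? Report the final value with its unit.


RER = VCO2 / VO2 = 1.977 / 2.456 = 0.805

0.805


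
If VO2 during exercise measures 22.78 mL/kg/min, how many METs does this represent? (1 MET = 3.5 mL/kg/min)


METs = VO2 / 3.5 = 22.78 / 3.5 = 6.51

6.51 METs


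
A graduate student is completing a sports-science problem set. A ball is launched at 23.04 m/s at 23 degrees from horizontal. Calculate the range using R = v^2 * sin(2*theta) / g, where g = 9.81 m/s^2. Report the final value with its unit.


sin(2 * 23) = sin(46) = 0.71934
v^2 = 23.04^2 = 530.8416
R = 530.8416 * 0.71934 / 9.81
= 38.925 m

38.925 m


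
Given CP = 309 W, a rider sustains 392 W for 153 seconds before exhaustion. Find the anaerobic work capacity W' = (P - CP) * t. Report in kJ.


Excess power = 392 - 309 = 83 W
Work above CP = 83 * 153 = 12699 J
W' = 12.699 kJ

12.699 kJ


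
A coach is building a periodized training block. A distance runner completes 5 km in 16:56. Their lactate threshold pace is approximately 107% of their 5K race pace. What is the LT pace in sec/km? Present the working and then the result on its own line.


Convert to seconds: 16 min 56 s = 1016 s
Pace per km = 1016 / 5 = 203.2 s/km
LT pace = 203.2 * 1.07 = 217.42 s/km

217.42 s/km


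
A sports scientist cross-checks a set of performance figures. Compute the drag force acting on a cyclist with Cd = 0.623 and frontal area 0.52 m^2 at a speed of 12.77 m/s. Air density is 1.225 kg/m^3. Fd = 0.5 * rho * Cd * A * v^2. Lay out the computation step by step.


Step 1: v^2 = 163.0729
Step 2: Fd = 0.5 * 1.225 * 0.623 * 0.52 * 163.0729
= 32.358 N

32.358 N


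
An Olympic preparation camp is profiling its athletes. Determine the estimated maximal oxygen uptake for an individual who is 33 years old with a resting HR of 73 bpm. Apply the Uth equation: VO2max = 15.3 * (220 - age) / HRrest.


HRmax = 220 - 33 = 187
VO2max = 15.3 * (187 / 73)
= 15.3 * 2.5616
= 39.19 mL/kg/min

39.19 mL/kg/min


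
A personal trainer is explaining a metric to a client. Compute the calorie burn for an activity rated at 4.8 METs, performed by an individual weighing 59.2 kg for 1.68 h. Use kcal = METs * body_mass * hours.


Product of METs and mass = 4.8 * 59.2 = 284.16
Total kcal = 284.16 * 1.68 = 477.39 kcal

477.39 kcal


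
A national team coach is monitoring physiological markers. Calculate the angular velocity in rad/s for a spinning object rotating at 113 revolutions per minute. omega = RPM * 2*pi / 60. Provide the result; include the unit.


omega = RPM * 2*pi / 60
= 113 * 6.28318531 / 60
= 11.833 rad/s

11.833 rad/s


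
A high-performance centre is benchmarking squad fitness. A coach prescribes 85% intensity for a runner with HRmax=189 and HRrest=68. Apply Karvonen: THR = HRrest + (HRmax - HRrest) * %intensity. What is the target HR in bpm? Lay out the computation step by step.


Heart rate reserve = 189 - 68 = 121
Intensity fraction = 85 / 100 = 0.85
THR = 68 + 121 * 0.85 = 170.85 bpm

170.85 bpm


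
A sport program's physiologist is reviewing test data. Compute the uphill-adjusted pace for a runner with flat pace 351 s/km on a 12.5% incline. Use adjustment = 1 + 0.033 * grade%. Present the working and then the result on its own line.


Adjustment factor = 1 + 0.033 * 12.5 = 1.4125
Grade-adjusted pace = 351 * 1.4125 = 495.79 s/km

495.79 s/km


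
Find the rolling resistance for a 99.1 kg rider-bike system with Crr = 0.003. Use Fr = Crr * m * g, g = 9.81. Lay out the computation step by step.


m * g = 99.1 * 9.81 = 972.171 N
Fr = 0.003 * 972.171 = 2.917 N

2.917 N


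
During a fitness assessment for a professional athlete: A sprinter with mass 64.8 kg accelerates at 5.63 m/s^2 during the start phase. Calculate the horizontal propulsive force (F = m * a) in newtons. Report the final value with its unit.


F = m * a
= 64.8 * 5.63
= 364.82 N

364.82 N


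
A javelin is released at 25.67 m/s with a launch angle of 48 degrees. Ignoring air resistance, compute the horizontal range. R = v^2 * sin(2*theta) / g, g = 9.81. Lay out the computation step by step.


Launch speed squared = 658.9489
sin(2 * 48 deg) = 0.994522
Range = 658.9489 * 0.994522 / 9.81
= 66.803 m

66.803 m


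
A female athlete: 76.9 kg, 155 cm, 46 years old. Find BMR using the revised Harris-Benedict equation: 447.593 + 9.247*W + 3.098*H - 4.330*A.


Intercept = 447.593
Weight contribution = 9.247 * 76.9 = 711.0943
Height contribution = 3.098 * 155 = 480.19
Age contribution = 4.33 * 46 = 199.18
BMR = 447.593 + 711.0943 + 480.19 - 199.18
= 1439.7 kcal/day

1439.7 kcal/day


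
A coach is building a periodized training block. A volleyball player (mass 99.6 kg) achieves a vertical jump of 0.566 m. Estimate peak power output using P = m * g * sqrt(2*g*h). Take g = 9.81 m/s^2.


2 * g * h = 2 * 9.81 * 0.566 = 11.10492
sqrt(11.10492) = 3.332405 m/s
P = 99.6 * 9.81 * 3.332405 = 3256.01 W

3256.01 W


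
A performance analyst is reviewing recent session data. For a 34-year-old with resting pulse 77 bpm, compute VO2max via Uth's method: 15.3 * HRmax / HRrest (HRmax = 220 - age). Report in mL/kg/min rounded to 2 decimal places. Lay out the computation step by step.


Step 1: HRmax = 220 - 34 = 186 bpm
Step 2: Ratio = 186 / 77 = 2.4156
Step 3: VO2max = 15.3 * 2.4156 = 36.96 mL/kg/min

36.96 mL/kg/min


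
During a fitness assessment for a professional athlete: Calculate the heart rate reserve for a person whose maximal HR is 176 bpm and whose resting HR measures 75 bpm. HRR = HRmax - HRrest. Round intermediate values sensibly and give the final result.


HRmax = 176 bpm
HRrest = 75 bpm
HRR = 176 - 75 = 101 bpm

101 bpm


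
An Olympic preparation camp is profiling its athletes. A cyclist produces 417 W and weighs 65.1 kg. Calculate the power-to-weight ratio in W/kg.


P/W = power / mass
= 417 / 65.1
= 6.406 W/kg

6.406 W/kg


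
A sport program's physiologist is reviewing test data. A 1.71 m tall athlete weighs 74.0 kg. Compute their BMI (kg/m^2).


height^2 = 2.9241 m^2
BMI = 74.0 / 2.9241 = 25.31 kg/m^2

25.31 kg/m^2


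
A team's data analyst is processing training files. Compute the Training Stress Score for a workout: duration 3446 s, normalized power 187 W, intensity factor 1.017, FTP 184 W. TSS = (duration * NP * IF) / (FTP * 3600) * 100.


Product = 3446 * 187 * 1.017 = 655356.834
Base = 184 * 3600 = 662400
TSS = 655356.834 / 662400 * 100 = 98.94

98.94 TSS


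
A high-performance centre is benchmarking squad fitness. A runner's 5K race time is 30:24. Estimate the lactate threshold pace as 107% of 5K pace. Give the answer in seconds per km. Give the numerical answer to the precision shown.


Total race time = 30*60 + 24 = 1824 seconds
5K pace = 1824 / 5 = 364.8 sec/km
LT pace = 364.8 * 1.07 = 390.34 sec/km

390.34 s/km


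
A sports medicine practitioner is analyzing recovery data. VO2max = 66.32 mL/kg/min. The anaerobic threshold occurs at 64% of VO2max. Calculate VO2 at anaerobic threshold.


AT fraction = 64 / 100 = 0.64
AT VO2 = 66.32 * 0.64
= 42.44 mL/kg/min

42.44 mL/kg/min


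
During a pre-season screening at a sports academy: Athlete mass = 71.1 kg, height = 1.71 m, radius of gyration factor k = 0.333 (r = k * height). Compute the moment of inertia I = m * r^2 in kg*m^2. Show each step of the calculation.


r = k * height = 0.333 * 1.71 = 0.56943 m
r^2 = 0.56943^2 = 0.324251
I = 71.1 * 0.324251 = 23.054 kg*m^2

23.054 kg*m^2
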